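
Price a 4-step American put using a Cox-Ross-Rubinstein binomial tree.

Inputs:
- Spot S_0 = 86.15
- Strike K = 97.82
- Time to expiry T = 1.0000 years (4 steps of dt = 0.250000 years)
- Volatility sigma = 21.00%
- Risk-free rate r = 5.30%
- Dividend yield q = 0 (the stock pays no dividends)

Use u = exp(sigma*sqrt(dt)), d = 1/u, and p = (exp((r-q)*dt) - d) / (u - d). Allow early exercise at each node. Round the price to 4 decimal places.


Answer: Price = V(0,0) = 12.8604

Derivation:
dt = T/N = 0.250000
u = exp(sigma*sqrt(dt)) = 1.110711; d = 1/u = 0.900325
p = (exp((r-q)*dt) - d) / (u - d) = 0.537173
Discount per step: exp(-r*dt) = 0.986837
Stock lattice S(k, i) with i counting down-moves:
  k=0: S(0,0) = 86.1500
  k=1: S(1,0) = 95.6877; S(1,1) = 77.5630
  k=2: S(2,0) = 106.2814; S(2,1) = 86.1500; S(2,2) = 69.8318
  k=3: S(3,0) = 118.0478; S(3,1) = 95.6877; S(3,2) = 77.5630; S(3,3) = 62.8713
  k=4: S(4,0) = 131.1170; S(4,1) = 106.2814; S(4,2) = 86.1500; S(4,3) = 69.8318; S(4,4) = 56.6046
Terminal payoffs V(N, i) = max(K - S_T, 0):
  V(4,0) = 0.000000; V(4,1) = 0.000000; V(4,2) = 11.670000; V(4,3) = 27.988167; V(4,4) = 41.215416
Backward induction: V(k, i) = exp(-r*dt) * [p * V(k+1, i) + (1-p) * V(k+1, i+1)]; then take max(V_cont, immediate exercise) for American.
  V(3,0) = exp(-r*dt) * [p*0.000000 + (1-p)*0.000000] = 0.000000; exercise = 0.000000; V(3,0) = max -> 0.000000
  V(3,1) = exp(-r*dt) * [p*0.000000 + (1-p)*11.670000] = 5.330102; exercise = 2.132281; V(3,1) = max -> 5.330102
  V(3,2) = exp(-r*dt) * [p*11.670000 + (1-p)*27.988167] = 18.969476; exercise = 20.257042; V(3,2) = max -> 20.257042
  V(3,3) = exp(-r*dt) * [p*27.988167 + (1-p)*41.215416] = 33.661122; exercise = 34.948688; V(3,3) = max -> 34.948688
  V(2,0) = exp(-r*dt) * [p*0.000000 + (1-p)*5.330102] = 2.434446; exercise = 0.000000; V(2,0) = max -> 2.434446
  V(2,1) = exp(-r*dt) * [p*5.330102 + (1-p)*20.257042] = 12.077605; exercise = 11.670000; V(2,1) = max -> 12.077605
  V(2,2) = exp(-r*dt) * [p*20.257042 + (1-p)*34.948688] = 26.700601; exercise = 27.988167; V(2,2) = max -> 27.988167
  V(1,0) = exp(-r*dt) * [p*2.434446 + (1-p)*12.077605] = 6.806774; exercise = 2.132281; V(1,0) = max -> 6.806774
  V(1,1) = exp(-r*dt) * [p*12.077605 + (1-p)*27.988167] = 19.185549; exercise = 20.257042; V(1,1) = max -> 20.257042
  V(0,0) = exp(-r*dt) * [p*6.806774 + (1-p)*20.257042] = 12.860392; exercise = 11.670000; V(0,0) = max -> 12.860392


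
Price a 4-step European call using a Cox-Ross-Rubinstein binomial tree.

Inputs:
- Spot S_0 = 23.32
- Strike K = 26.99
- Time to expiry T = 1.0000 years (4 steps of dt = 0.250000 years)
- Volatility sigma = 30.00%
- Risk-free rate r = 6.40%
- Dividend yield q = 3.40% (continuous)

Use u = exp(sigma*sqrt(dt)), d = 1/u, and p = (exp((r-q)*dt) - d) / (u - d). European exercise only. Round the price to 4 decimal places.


dt = T/N = 0.250000
u = exp(sigma*sqrt(dt)) = 1.161834; d = 1/u = 0.860708
p = (exp((r-q)*dt) - d) / (u - d) = 0.487570
Discount per step: exp(-r*dt) = 0.984127
Stock lattice S(k, i) with i counting down-moves:
  k=0: S(0,0) = 23.3200
  k=1: S(1,0) = 27.0940; S(1,1) = 20.0717
  k=2: S(2,0) = 31.4787; S(2,1) = 23.3200; S(2,2) = 17.2759
  k=3: S(3,0) = 36.5730; S(3,1) = 27.0940; S(3,2) = 20.0717; S(3,3) = 14.8695
  k=4: S(4,0) = 42.4918; S(4,1) = 31.4787; S(4,2) = 23.3200; S(4,3) = 17.2759; S(4,4) = 12.7983
Terminal payoffs V(N, i) = max(S_T - K, 0):
  V(4,0) = 15.501810; V(4,1) = 4.488707; V(4,2) = 0.000000; V(4,3) = 0.000000; V(4,4) = 0.000000
Backward induction: V(k, i) = exp(-r*dt) * [p * V(k+1, i) + (1-p) * V(k+1, i+1)].
  V(3,0) = exp(-r*dt) * [p*15.501810 + (1-p)*4.488707] = 9.701890
  V(3,1) = exp(-r*dt) * [p*4.488707 + (1-p)*0.000000] = 2.153822
  V(3,2) = exp(-r*dt) * [p*0.000000 + (1-p)*0.000000] = 0.000000
  V(3,3) = exp(-r*dt) * [p*0.000000 + (1-p)*0.000000] = 0.000000
  V(2,0) = exp(-r*dt) * [p*9.701890 + (1-p)*2.153822] = 5.741434
  V(2,1) = exp(-r*dt) * [p*2.153822 + (1-p)*0.000000] = 1.033471
  V(2,2) = exp(-r*dt) * [p*0.000000 + (1-p)*0.000000] = 0.000000
  V(1,0) = exp(-r*dt) * [p*5.741434 + (1-p)*1.033471] = 3.276095
  V(1,1) = exp(-r*dt) * [p*1.033471 + (1-p)*0.000000] = 0.495892
  V(0,0) = exp(-r*dt) * [p*3.276095 + (1-p)*0.495892] = 1.822049

Answer: Price = V(0,0) = 1.8220


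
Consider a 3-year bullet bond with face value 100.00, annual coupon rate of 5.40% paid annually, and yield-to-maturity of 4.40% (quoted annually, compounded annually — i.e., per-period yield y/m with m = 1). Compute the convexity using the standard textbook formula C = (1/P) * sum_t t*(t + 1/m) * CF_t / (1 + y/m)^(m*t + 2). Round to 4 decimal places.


Coupon per period c = face * coupon_rate / m = 5.400000
Periods per year m = 1; per-period yield y/m = 0.044000
Number of cashflows N = 3
Cashflows (t years, CF_t, discount factor 1/(1+y/m)^(m*t), PV):
  t = 1.0000: CF_t = 5.400000, DF = 0.957854, PV = 5.172414
  t = 2.0000: CF_t = 5.400000, DF = 0.917485, PV = 4.954419
  t = 3.0000: CF_t = 105.400000, DF = 0.878817, PV = 92.627323
Price P = sum_t PV_t = 102.754157
Convexity numerator sum_t t*(t + 1/m) * CF_t / (1+y/m)^(m*t + 2):
  t = 1.0000: term = 9.491225
  t = 2.0000: term = 27.273634
  t = 3.0000: term = 1019.810229
Convexity = (1/P) * sum = 1056.575088 / 102.754157 = 10.282553

Answer: Convexity = 10.2826


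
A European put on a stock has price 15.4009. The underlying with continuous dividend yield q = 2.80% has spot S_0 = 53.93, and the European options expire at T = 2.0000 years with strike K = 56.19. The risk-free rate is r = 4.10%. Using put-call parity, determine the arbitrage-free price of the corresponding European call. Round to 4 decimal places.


Put-call parity: C - P = S_0 * exp(-qT) - K * exp(-rT).
S_0 * exp(-qT) = 53.9300 * 0.94553914 = 50.99292560
K * exp(-rT) = 56.1900 * 0.92127196 = 51.76627136
C = P + S*exp(-qT) - K*exp(-rT)
C = 15.4009 + 50.99292560 - 51.76627136 = 14.6276

Answer: Call price = 14.6276


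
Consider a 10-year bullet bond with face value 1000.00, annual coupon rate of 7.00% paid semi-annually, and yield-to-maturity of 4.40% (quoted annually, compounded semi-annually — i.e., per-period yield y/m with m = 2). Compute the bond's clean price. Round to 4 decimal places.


Coupon per period c = face * coupon_rate / m = 35.000000
Periods per year m = 2; per-period yield y/m = 0.022000
Number of cashflows N = 20
Cashflows (t years, CF_t, discount factor 1/(1+y/m)^(m*t), PV):
  t = 0.5000: CF_t = 35.000000, DF = 0.978474, PV = 34.246575
  t = 1.0000: CF_t = 35.000000, DF = 0.957411, PV = 33.509369
  t = 1.5000: CF_t = 35.000000, DF = 0.936801, PV = 32.788033
  t = 2.0000: CF_t = 35.000000, DF = 0.916635, PV = 32.082224
  t = 2.5000: CF_t = 35.000000, DF = 0.896903, PV = 31.391608
  t = 3.0000: CF_t = 35.000000, DF = 0.877596, PV = 30.715859
  t = 3.5000: CF_t = 35.000000, DF = 0.858704, PV = 30.054657
  t = 4.0000: CF_t = 35.000000, DF = 0.840220, PV = 29.407688
  t = 4.5000: CF_t = 35.000000, DF = 0.822133, PV = 28.774646
  t = 5.0000: CF_t = 35.000000, DF = 0.804435, PV = 28.155230
  t = 5.5000: CF_t = 35.000000, DF = 0.787119, PV = 27.549149
  t = 6.0000: CF_t = 35.000000, DF = 0.770175, PV = 26.956115
  t = 6.5000: CF_t = 35.000000, DF = 0.753596, PV = 26.375846
  t = 7.0000: CF_t = 35.000000, DF = 0.737373, PV = 25.808069
  t = 7.5000: CF_t = 35.000000, DF = 0.721500, PV = 25.252513
  t = 8.0000: CF_t = 35.000000, DF = 0.705969, PV = 24.708917
  t = 8.5000: CF_t = 35.000000, DF = 0.690772, PV = 24.177023
  t = 9.0000: CF_t = 35.000000, DF = 0.675902, PV = 23.656578
  t = 9.5000: CF_t = 35.000000, DF = 0.661352, PV = 23.147336
  t = 10.0000: CF_t = 1035.000000, DF = 0.647116, PV = 669.764977
Price P = sum_t PV_t = 1208.522411

Answer: Price = 1208.5224


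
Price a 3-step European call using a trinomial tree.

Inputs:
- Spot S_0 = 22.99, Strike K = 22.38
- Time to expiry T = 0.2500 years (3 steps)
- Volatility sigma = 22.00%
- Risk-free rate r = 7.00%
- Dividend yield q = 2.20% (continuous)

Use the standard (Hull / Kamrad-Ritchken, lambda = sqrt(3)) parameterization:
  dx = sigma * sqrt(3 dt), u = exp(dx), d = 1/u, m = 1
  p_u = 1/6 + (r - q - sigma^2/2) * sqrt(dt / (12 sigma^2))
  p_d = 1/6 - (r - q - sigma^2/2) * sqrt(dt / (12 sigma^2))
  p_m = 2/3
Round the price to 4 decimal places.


Answer: Price = V(0,0) = 1.4781

Derivation:
dt = T/N = 0.083333; dx = sigma*sqrt(3*dt) = 0.110000
u = exp(dx) = 1.116278; d = 1/u = 0.895834
p_u = 0.175682, p_m = 0.666667, p_d = 0.157652
Discount per step: exp(-r*dt) = 0.994184
Stock lattice S(k, j) with j the centered position index:
  k=0: S(0,+0) = 22.9900
  k=1: S(1,-1) = 20.5952; S(1,+0) = 22.9900; S(1,+1) = 25.6632
  k=2: S(2,-2) = 18.4499; S(2,-1) = 20.5952; S(2,+0) = 22.9900; S(2,+1) = 25.6632; S(2,+2) = 28.6473
  k=3: S(3,-3) = 16.5281; S(3,-2) = 18.4499; S(3,-1) = 20.5952; S(3,+0) = 22.9900; S(3,+1) = 25.6632; S(3,+2) = 28.6473; S(3,+3) = 31.9784
Terminal payoffs V(N, j) = max(S_T - K, 0):
  V(3,-3) = 0.000000; V(3,-2) = 0.000000; V(3,-1) = 0.000000; V(3,+0) = 0.610000; V(3,+1) = 3.283233; V(3,+2) = 6.267304; V(3,+3) = 9.598357
Backward induction: V(k, j) = exp(-r*dt) * [p_u * V(k+1, j+1) + p_m * V(k+1, j) + p_d * V(k+1, j-1)]
  V(2,-2) = exp(-r*dt) * [p_u*0.000000 + p_m*0.000000 + p_d*0.000000] = 0.000000
  V(2,-1) = exp(-r*dt) * [p_u*0.610000 + p_m*0.000000 + p_d*0.000000] = 0.106543
  V(2,+0) = exp(-r*dt) * [p_u*3.283233 + p_m*0.610000 + p_d*0.000000] = 0.977751
  V(2,+1) = exp(-r*dt) * [p_u*6.267304 + p_m*3.283233 + p_d*0.610000] = 3.366346
  V(2,+2) = exp(-r*dt) * [p_u*9.598357 + p_m*6.267304 + p_d*3.283233] = 6.344946
  V(1,-1) = exp(-r*dt) * [p_u*0.977751 + p_m*0.106543 + p_d*0.000000] = 0.241389
  V(1,+0) = exp(-r*dt) * [p_u*3.366346 + p_m*0.977751 + p_d*0.106543] = 1.252707
  V(1,+1) = exp(-r*dt) * [p_u*6.344946 + p_m*3.366346 + p_d*0.977751] = 3.492633
  V(0,+0) = exp(-r*dt) * [p_u*3.492633 + p_m*1.252707 + p_d*0.241389] = 1.478138


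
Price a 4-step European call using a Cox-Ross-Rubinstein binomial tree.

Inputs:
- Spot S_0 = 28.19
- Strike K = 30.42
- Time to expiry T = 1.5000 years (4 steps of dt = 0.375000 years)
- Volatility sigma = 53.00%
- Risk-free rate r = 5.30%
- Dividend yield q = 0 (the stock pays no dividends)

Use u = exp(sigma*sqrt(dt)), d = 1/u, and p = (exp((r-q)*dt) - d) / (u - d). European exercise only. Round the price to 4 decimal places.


dt = T/N = 0.375000
u = exp(sigma*sqrt(dt)) = 1.383418; d = 1/u = 0.722847
p = (exp((r-q)*dt) - d) / (u - d) = 0.449954
Discount per step: exp(-r*dt) = 0.980321
Stock lattice S(k, i) with i counting down-moves:
  k=0: S(0,0) = 28.1900
  k=1: S(1,0) = 38.9986; S(1,1) = 20.3771
  k=2: S(2,0) = 53.9513; S(2,1) = 28.1900; S(2,2) = 14.7295
  k=3: S(3,0) = 74.6372; S(3,1) = 38.9986; S(3,2) = 20.3771; S(3,3) = 10.6472
  k=4: S(4,0) = 103.2545; S(4,1) = 53.9513; S(4,2) = 28.1900; S(4,3) = 14.7295; S(4,4) = 7.6963
Terminal payoffs V(N, i) = max(S_T - K, 0):
  V(4,0) = 72.834506; V(4,1) = 23.531316; V(4,2) = 0.000000; V(4,3) = 0.000000; V(4,4) = 0.000000
Backward induction: V(k, i) = exp(-r*dt) * [p * V(k+1, i) + (1-p) * V(k+1, i+1)].
  V(3,0) = exp(-r*dt) * [p*72.834506 + (1-p)*23.531316] = 44.815861
  V(3,1) = exp(-r*dt) * [p*23.531316 + (1-p)*0.000000] = 10.379652
  V(3,2) = exp(-r*dt) * [p*0.000000 + (1-p)*0.000000] = 0.000000
  V(3,3) = exp(-r*dt) * [p*0.000000 + (1-p)*0.000000] = 0.000000
  V(2,0) = exp(-r*dt) * [p*44.815861 + (1-p)*10.379652] = 25.365189
  V(2,1) = exp(-r*dt) * [p*10.379652 + (1-p)*0.000000] = 4.578460
  V(2,2) = exp(-r*dt) * [p*0.000000 + (1-p)*0.000000] = 0.000000
  V(1,0) = exp(-r*dt) * [p*25.365189 + (1-p)*4.578460] = 13.657377
  V(1,1) = exp(-r*dt) * [p*4.578460 + (1-p)*0.000000] = 2.019556
  V(0,0) = exp(-r*dt) * [p*13.657377 + (1-p)*2.019556] = 7.113251

Answer: Price = V(0,0) = 7.1133


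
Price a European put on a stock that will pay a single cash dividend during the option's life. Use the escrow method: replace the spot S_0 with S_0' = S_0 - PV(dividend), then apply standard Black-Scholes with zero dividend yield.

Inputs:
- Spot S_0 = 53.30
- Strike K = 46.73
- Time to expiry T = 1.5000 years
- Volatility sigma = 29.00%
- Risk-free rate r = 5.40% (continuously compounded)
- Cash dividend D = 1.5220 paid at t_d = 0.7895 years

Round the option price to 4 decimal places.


PV(D) = D * exp(-r * t_d) = 1.5220 * 0.95826301 = 1.45847630
S_0' = S_0 - PV(D) = 53.3000 - 1.45847630 = 51.84152370
d1 = (ln(S_0'/K) + (r + sigma^2/2)*T) / (sigma*sqrt(T)) = 0.69790774
d2 = d1 - sigma*sqrt(T) = 0.34273172
exp(-rT) = 0.92219369
N(-d1) = 0.24261745; N(-d2) = 0.36590015
P = K * exp(-rT) * N(-d2) - S_0' * N(-d1) = 46.7300 * 0.92219369 * 0.36590015 - 51.84152370 * 0.24261745 = 3.1905

Answer: Price = 3.1905


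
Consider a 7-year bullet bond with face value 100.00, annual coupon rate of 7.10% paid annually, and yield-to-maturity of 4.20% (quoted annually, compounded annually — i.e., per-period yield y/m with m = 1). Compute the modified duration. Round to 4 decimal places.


Coupon per period c = face * coupon_rate / m = 7.100000
Periods per year m = 1; per-period yield y/m = 0.042000
Number of cashflows N = 7
Cashflows (t years, CF_t, discount factor 1/(1+y/m)^(m*t), PV):
  t = 1.0000: CF_t = 7.100000, DF = 0.959693, PV = 6.813820
  t = 2.0000: CF_t = 7.100000, DF = 0.921010, PV = 6.539174
  t = 3.0000: CF_t = 7.100000, DF = 0.883887, PV = 6.275599
  t = 4.0000: CF_t = 7.100000, DF = 0.848260, PV = 6.022648
  t = 5.0000: CF_t = 7.100000, DF = 0.814069, PV = 5.779892
  t = 6.0000: CF_t = 7.100000, DF = 0.781257, PV = 5.546922
  t = 7.0000: CF_t = 107.100000, DF = 0.749766, PV = 80.299980
Price P = sum_t PV_t = 117.278035
First compute Macaulay numerator sum_t t * PV_t:
  t * PV_t at t = 1.0000: 6.813820
  t * PV_t at t = 2.0000: 13.078349
  t * PV_t at t = 3.0000: 18.826797
  t * PV_t at t = 4.0000: 24.090592
  t * PV_t at t = 5.0000: 28.899462
  t * PV_t at t = 6.0000: 33.281530
  t * PV_t at t = 7.0000: 562.099861
Macaulay duration D = 687.090410 / 117.278035 = 5.858645
Modified duration = D / (1 + y/m) = 5.858645 / (1 + 0.042000) = 5.622500

Answer: Modified duration = 5.6225


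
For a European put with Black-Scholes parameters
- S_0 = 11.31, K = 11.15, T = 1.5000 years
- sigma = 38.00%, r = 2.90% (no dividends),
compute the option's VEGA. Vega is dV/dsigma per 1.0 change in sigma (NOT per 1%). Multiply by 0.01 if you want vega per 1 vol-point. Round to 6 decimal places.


d1 = 0.3567827753; d2 = -0.1086202758
phi(d1) = 0.3743419825; exp(-qT) = 1.0000000000; exp(-rT) = 0.9574325541
Vega = S * exp(-qT) * phi(d1) * sqrt(T) = 11.3100 * 1.0000000000 * 0.3743419825 * 1.2247448714 = 5.185334

Answer: Vega = 5.185334


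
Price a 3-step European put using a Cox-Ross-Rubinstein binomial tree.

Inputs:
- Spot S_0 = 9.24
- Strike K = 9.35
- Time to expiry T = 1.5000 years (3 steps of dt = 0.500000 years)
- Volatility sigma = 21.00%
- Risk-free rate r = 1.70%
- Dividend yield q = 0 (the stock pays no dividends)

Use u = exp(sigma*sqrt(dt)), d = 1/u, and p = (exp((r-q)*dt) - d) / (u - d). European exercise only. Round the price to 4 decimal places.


Answer: Price = V(0,0) = 0.9543

Derivation:
dt = T/N = 0.500000
u = exp(sigma*sqrt(dt)) = 1.160084; d = 1/u = 0.862007
p = (exp((r-q)*dt) - d) / (u - d) = 0.491583
Discount per step: exp(-r*dt) = 0.991536
Stock lattice S(k, i) with i counting down-moves:
  k=0: S(0,0) = 9.2400
  k=1: S(1,0) = 10.7192; S(1,1) = 7.9649
  k=2: S(2,0) = 12.4351; S(2,1) = 9.2400; S(2,2) = 6.8658
  k=3: S(3,0) = 14.4258; S(3,1) = 10.7192; S(3,2) = 7.9649; S(3,3) = 5.9184
Terminal payoffs V(N, i) = max(K - S_T, 0):
  V(3,0) = 0.000000; V(3,1) = 0.000000; V(3,2) = 1.385060; V(3,3) = 3.431609
Backward induction: V(k, i) = exp(-r*dt) * [p * V(k+1, i) + (1-p) * V(k+1, i+1)].
  V(2,0) = exp(-r*dt) * [p*0.000000 + (1-p)*0.000000] = 0.000000
  V(2,1) = exp(-r*dt) * [p*0.000000 + (1-p)*1.385060] = 0.698228
  V(2,2) = exp(-r*dt) * [p*1.385060 + (1-p)*3.431609] = 2.405031
  V(1,0) = exp(-r*dt) * [p*0.000000 + (1-p)*0.698228] = 0.351987
  V(1,1) = exp(-r*dt) * [p*0.698228 + (1-p)*2.405031] = 1.552742
  V(0,0) = exp(-r*dt) * [p*0.351987 + (1-p)*1.552742] = 0.954325


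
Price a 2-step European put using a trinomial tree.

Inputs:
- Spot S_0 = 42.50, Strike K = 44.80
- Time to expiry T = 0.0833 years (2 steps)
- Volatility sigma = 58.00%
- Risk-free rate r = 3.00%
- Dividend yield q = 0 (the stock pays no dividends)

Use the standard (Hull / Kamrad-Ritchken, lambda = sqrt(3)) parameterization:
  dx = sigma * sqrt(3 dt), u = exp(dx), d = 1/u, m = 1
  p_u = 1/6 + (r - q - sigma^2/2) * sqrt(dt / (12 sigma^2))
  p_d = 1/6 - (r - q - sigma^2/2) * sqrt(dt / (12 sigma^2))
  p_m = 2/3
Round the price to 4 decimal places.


dt = T/N = 0.041650; dx = sigma*sqrt(3*dt) = 0.205020
u = exp(dx) = 1.227550; d = 1/u = 0.814631
p_u = 0.152629, p_m = 0.666667, p_d = 0.180704
Discount per step: exp(-r*dt) = 0.998751
Stock lattice S(k, j) with j the centered position index:
  k=0: S(0,+0) = 42.5000
  k=1: S(1,-1) = 34.6218; S(1,+0) = 42.5000; S(1,+1) = 52.1709
  k=2: S(2,-2) = 28.2040; S(2,-1) = 34.6218; S(2,+0) = 42.5000; S(2,+1) = 52.1709; S(2,+2) = 64.0423
Terminal payoffs V(N, j) = max(K - S_T, 0):
  V(2,-2) = 16.595990; V(2,-1) = 10.178180; V(2,+0) = 2.300000; V(2,+1) = 0.000000; V(2,+2) = 0.000000
Backward induction: V(k, j) = exp(-r*dt) * [p_u * V(k+1, j+1) + p_m * V(k+1, j) + p_d * V(k+1, j-1)]
  V(1,-1) = exp(-r*dt) * [p_u*2.300000 + p_m*10.178180 + p_d*16.595990] = 10.122812
  V(1,+0) = exp(-r*dt) * [p_u*0.000000 + p_m*2.300000 + p_d*10.178180] = 3.368364
  V(1,+1) = exp(-r*dt) * [p_u*0.000000 + p_m*0.000000 + p_d*2.300000] = 0.415101
  V(0,+0) = exp(-r*dt) * [p_u*0.415101 + p_m*3.368364 + p_d*10.122812] = 4.133001

Answer: Price = V(0,0) = 4.1330


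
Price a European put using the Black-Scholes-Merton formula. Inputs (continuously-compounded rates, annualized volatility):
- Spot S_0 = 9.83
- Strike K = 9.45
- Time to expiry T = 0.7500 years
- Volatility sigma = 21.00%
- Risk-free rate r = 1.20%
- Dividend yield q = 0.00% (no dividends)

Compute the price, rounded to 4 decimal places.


Answer: Price = 0.4875

Derivation:
d1 = (ln(S/K) + (r - q + 0.5*sigma^2) * T) / (sigma * sqrt(T)) = 0.35719667
d2 = d1 - sigma * sqrt(T) = 0.17533134
exp(-rT) = 0.99104038; exp(-qT) = 1.00000000
P = K * exp(-rT) * N(-d2) - S_0 * exp(-qT) * N(-d1)
N(-d1) = 0.36047229; N(-d2) = 0.43040964
P = 9.4500 * 0.99104038 * 0.43040964 - 9.8300 * 1.00000000 * 0.36047229 = 0.4875


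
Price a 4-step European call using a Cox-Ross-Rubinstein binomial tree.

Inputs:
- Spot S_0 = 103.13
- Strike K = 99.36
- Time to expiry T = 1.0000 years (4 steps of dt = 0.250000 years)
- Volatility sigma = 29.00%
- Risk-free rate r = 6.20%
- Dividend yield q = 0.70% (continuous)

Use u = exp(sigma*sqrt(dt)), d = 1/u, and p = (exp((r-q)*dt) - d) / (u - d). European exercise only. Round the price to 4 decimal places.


Answer: Price = V(0,0) = 16.2303

Derivation:
dt = T/N = 0.250000
u = exp(sigma*sqrt(dt)) = 1.156040; d = 1/u = 0.865022
p = (exp((r-q)*dt) - d) / (u - d) = 0.511388
Discount per step: exp(-r*dt) = 0.984620
Stock lattice S(k, i) with i counting down-moves:
  k=0: S(0,0) = 103.1300
  k=1: S(1,0) = 119.2224; S(1,1) = 89.2097
  k=2: S(2,0) = 137.8258; S(2,1) = 103.1300; S(2,2) = 77.1684
  k=3: S(3,0) = 159.3320; S(3,1) = 119.2224; S(3,2) = 89.2097; S(3,3) = 66.7524
  k=4: S(4,0) = 184.1941; S(4,1) = 137.8258; S(4,2) = 103.1300; S(4,3) = 77.1684; S(4,4) = 57.7423
Terminal payoffs V(N, i) = max(S_T - K, 0):
  V(4,0) = 84.834143; V(4,1) = 38.465767; V(4,2) = 3.770000; V(4,3) = 0.000000; V(4,4) = 0.000000
Backward induction: V(k, i) = exp(-r*dt) * [p * V(k+1, i) + (1-p) * V(k+1, i+1)].
  V(3,0) = exp(-r*dt) * [p*84.834143 + (1-p)*38.465767] = 61.221659
  V(3,1) = exp(-r*dt) * [p*38.465767 + (1-p)*3.770000] = 21.182110
  V(3,2) = exp(-r*dt) * [p*3.770000 + (1-p)*0.000000] = 1.898279
  V(3,3) = exp(-r*dt) * [p*0.000000 + (1-p)*0.000000] = 0.000000
  V(2,0) = exp(-r*dt) * [p*61.221659 + (1-p)*21.182110] = 41.017127
  V(2,1) = exp(-r*dt) * [p*21.182110 + (1-p)*1.898279] = 11.578923
  V(2,2) = exp(-r*dt) * [p*1.898279 + (1-p)*0.000000] = 0.955826
  V(1,0) = exp(-r*dt) * [p*41.017127 + (1-p)*11.578923] = 26.223627
  V(1,1) = exp(-r*dt) * [p*11.578923 + (1-p)*0.955826] = 6.290092
  V(0,0) = exp(-r*dt) * [p*26.223627 + (1-p)*6.290092] = 16.230328


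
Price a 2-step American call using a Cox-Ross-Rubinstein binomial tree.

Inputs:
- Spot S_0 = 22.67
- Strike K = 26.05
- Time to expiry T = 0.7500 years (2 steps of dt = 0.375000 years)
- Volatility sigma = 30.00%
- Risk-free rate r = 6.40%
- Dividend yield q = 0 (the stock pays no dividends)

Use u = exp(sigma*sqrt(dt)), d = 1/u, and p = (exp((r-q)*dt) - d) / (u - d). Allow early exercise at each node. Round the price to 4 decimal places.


Answer: Price = V(0,0) = 1.7227

Derivation:
dt = T/N = 0.375000
u = exp(sigma*sqrt(dt)) = 1.201669; d = 1/u = 0.832176
p = (exp((r-q)*dt) - d) / (u - d) = 0.519940
Discount per step: exp(-r*dt) = 0.976286
Stock lattice S(k, i) with i counting down-moves:
  k=0: S(0,0) = 22.6700
  k=1: S(1,0) = 27.2418; S(1,1) = 18.8654
  k=2: S(2,0) = 32.7357; S(2,1) = 22.6700; S(2,2) = 15.6993
Terminal payoffs V(N, i) = max(S_T - K, 0):
  V(2,0) = 6.685690; V(2,1) = 0.000000; V(2,2) = 0.000000
Backward induction: V(k, i) = exp(-r*dt) * [p * V(k+1, i) + (1-p) * V(k+1, i+1)]; then take max(V_cont, immediate exercise) for American.
  V(1,0) = exp(-r*dt) * [p*6.685690 + (1-p)*0.000000] = 3.393725; exercise = 1.191845; V(1,0) = max -> 3.393725
  V(1,1) = exp(-r*dt) * [p*0.000000 + (1-p)*0.000000] = 0.000000; exercise = 0.000000; V(1,1) = max -> 0.000000
  V(0,0) = exp(-r*dt) * [p*3.393725 + (1-p)*0.000000] = 1.722690; exercise = 0.000000; V(0,0) = max -> 1.722690


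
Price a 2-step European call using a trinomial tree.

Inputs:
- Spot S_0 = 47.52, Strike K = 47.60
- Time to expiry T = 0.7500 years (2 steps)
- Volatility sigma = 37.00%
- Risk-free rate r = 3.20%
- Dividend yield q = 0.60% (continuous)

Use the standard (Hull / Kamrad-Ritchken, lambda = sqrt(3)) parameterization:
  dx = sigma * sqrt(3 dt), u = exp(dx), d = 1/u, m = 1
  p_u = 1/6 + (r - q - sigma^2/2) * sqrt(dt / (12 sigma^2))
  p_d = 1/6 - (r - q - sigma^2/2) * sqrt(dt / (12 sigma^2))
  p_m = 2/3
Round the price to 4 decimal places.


Answer: Price = V(0,0) = 5.5201

Derivation:
dt = T/N = 0.375000; dx = sigma*sqrt(3*dt) = 0.392444
u = exp(dx) = 1.480595; d = 1/u = 0.675404
p_u = 0.146385, p_m = 0.666667, p_d = 0.186948
Discount per step: exp(-r*dt) = 0.988072
Stock lattice S(k, j) with j the centered position index:
  k=0: S(0,+0) = 47.5200
  k=1: S(1,-1) = 32.0952; S(1,+0) = 47.5200; S(1,+1) = 70.3579
  k=2: S(2,-2) = 21.6772; S(2,-1) = 32.0952; S(2,+0) = 47.5200; S(2,+1) = 70.3579; S(2,+2) = 104.1716
Terminal payoffs V(N, j) = max(S_T - K, 0):
  V(2,-2) = 0.000000; V(2,-1) = 0.000000; V(2,+0) = 0.000000; V(2,+1) = 22.757891; V(2,+2) = 56.571565
Backward induction: V(k, j) = exp(-r*dt) * [p_u * V(k+1, j+1) + p_m * V(k+1, j) + p_d * V(k+1, j-1)]
  V(1,-1) = exp(-r*dt) * [p_u*0.000000 + p_m*0.000000 + p_d*0.000000] = 0.000000
  V(1,+0) = exp(-r*dt) * [p_u*22.757891 + p_m*0.000000 + p_d*0.000000] = 3.291679
  V(1,+1) = exp(-r*dt) * [p_u*56.571565 + p_m*22.757891 + p_d*0.000000] = 23.173407
  V(0,+0) = exp(-r*dt) * [p_u*23.173407 + p_m*3.291679 + p_d*0.000000] = 5.520055


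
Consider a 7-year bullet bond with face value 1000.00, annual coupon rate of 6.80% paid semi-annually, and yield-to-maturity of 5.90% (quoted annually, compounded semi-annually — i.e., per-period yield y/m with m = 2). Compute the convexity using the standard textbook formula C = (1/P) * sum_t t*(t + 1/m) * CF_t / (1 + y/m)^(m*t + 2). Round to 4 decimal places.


Answer: Convexity = 37.6462

Derivation:
Coupon per period c = face * coupon_rate / m = 34.000000
Periods per year m = 2; per-period yield y/m = 0.029500
Number of cashflows N = 14
Cashflows (t years, CF_t, discount factor 1/(1+y/m)^(m*t), PV):
  t = 0.5000: CF_t = 34.000000, DF = 0.971345, PV = 33.025741
  t = 1.0000: CF_t = 34.000000, DF = 0.943512, PV = 32.079398
  t = 1.5000: CF_t = 34.000000, DF = 0.916476, PV = 31.160173
  t = 2.0000: CF_t = 34.000000, DF = 0.890214, PV = 30.267288
  t = 2.5000: CF_t = 34.000000, DF = 0.864706, PV = 29.399989
  t = 3.0000: CF_t = 34.000000, DF = 0.839928, PV = 28.557541
  t = 3.5000: CF_t = 34.000000, DF = 0.815860, PV = 27.739234
  t = 4.0000: CF_t = 34.000000, DF = 0.792482, PV = 26.944375
  t = 4.5000: CF_t = 34.000000, DF = 0.769773, PV = 26.172292
  t = 5.0000: CF_t = 34.000000, DF = 0.747716, PV = 25.422333
  t = 5.5000: CF_t = 34.000000, DF = 0.726290, PV = 24.693864
  t = 6.0000: CF_t = 34.000000, DF = 0.705479, PV = 23.986269
  t = 6.5000: CF_t = 34.000000, DF = 0.685263, PV = 23.298950
  t = 7.0000: CF_t = 1034.000000, DF = 0.665627, PV = 688.258566
Price P = sum_t PV_t = 1051.006014
Convexity numerator sum_t t*(t + 1/m) * CF_t / (1+y/m)^(m*t + 2):
  t = 0.5000: term = 15.580087
  t = 1.0000: term = 45.400932
  t = 1.5000: term = 88.199966
  t = 2.0000: term = 142.787706
  t = 2.5000: term = 208.044253
  t = 3.0000: term = 282.915934
  t = 3.5000: term = 366.412089
  t = 4.0000: term = 457.601999
  t = 4.5000: term = 555.611946
  t = 5.0000: term = 659.622406
  t = 5.5000: term = 768.865359
  t = 6.0000: term = 882.621720
  t = 6.5000: term = 1000.218883
  t = 7.0000: term = 34092.451151
Convexity = (1/P) * sum = 39566.334432 / 1051.006014 = 37.646154


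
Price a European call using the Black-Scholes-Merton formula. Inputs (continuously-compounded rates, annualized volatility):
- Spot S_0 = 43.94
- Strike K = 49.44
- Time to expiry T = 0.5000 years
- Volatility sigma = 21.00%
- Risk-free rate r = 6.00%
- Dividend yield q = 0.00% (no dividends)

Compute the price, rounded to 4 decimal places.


Answer: Price = 1.1630

Derivation:
d1 = (ln(S/K) + (r - q + 0.5*sigma^2) * T) / (sigma * sqrt(T)) = -0.51793717
d2 = d1 - sigma * sqrt(T) = -0.66642960
exp(-rT) = 0.97044553; exp(-qT) = 1.00000000
C = S_0 * exp(-qT) * N(d1) - K * exp(-rT) * N(d2)
N(d1) = 0.30225105; N(d2) = 0.25256828
C = 43.9400 * 1.00000000 * 0.30225105 - 49.4400 * 0.97044553 * 0.25256828 = 1.1630


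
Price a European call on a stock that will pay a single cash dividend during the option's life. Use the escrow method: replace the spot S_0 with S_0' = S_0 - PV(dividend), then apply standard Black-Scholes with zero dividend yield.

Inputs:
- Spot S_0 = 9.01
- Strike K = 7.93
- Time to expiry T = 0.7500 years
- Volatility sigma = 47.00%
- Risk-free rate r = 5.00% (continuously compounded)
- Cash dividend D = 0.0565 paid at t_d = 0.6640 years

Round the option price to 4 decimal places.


PV(D) = D * exp(-r * t_d) = 0.0565 * 0.96734507 = 0.05465500
S_0' = S_0 - PV(D) = 9.0100 - 0.05465500 = 8.95534500
d1 = (ln(S_0'/K) + (r + sigma^2/2)*T) / (sigma*sqrt(T)) = 0.59438831
d2 = d1 - sigma*sqrt(T) = 0.18735637
exp(-rT) = 0.96319442
N(d1) = 0.72387379; N(d2) = 0.57430938
C = S_0' * N(d1) - K * exp(-rT) * N(d2) = 8.95534500 * 0.72387379 - 7.9300 * 0.96319442 * 0.57430938 = 2.0959

Answer: Price = 2.0959


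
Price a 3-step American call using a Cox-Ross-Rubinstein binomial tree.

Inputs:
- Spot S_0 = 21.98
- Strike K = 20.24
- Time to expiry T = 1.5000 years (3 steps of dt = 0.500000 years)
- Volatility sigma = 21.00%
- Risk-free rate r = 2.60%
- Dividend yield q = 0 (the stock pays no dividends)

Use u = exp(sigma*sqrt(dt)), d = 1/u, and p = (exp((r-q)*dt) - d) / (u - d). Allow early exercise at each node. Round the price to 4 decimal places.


Answer: Price = V(0,0) = 3.6848

Derivation:
dt = T/N = 0.500000
u = exp(sigma*sqrt(dt)) = 1.160084; d = 1/u = 0.862007
p = (exp((r-q)*dt) - d) / (u - d) = 0.506842
Discount per step: exp(-r*dt) = 0.987084
Stock lattice S(k, i) with i counting down-moves:
  k=0: S(0,0) = 21.9800
  k=1: S(1,0) = 25.4986; S(1,1) = 18.9469
  k=2: S(2,0) = 29.5806; S(2,1) = 21.9800; S(2,2) = 16.3324
  k=3: S(3,0) = 34.3159; S(3,1) = 25.4986; S(3,2) = 18.9469; S(3,3) = 14.0786
Terminal payoffs V(N, i) = max(S_T - K, 0):
  V(3,0) = 14.075949; V(3,1) = 5.258647; V(3,2) = 0.000000; V(3,3) = 0.000000
Backward induction: V(k, i) = exp(-r*dt) * [p * V(k+1, i) + (1-p) * V(k+1, i+1)]; then take max(V_cont, immediate exercise) for American.
  V(2,0) = exp(-r*dt) * [p*14.075949 + (1-p)*5.258647] = 9.601989; exercise = 9.340572; V(2,0) = max -> 9.601989
  V(2,1) = exp(-r*dt) * [p*5.258647 + (1-p)*0.000000] = 2.630881; exercise = 1.740000; V(2,1) = max -> 2.630881
  V(2,2) = exp(-r*dt) * [p*0.000000 + (1-p)*0.000000] = 0.000000; exercise = 0.000000; V(2,2) = max -> 0.000000
  V(1,0) = exp(-r*dt) * [p*9.601989 + (1-p)*2.630881] = 6.084520; exercise = 5.258647; V(1,0) = max -> 6.084520
  V(1,1) = exp(-r*dt) * [p*2.630881 + (1-p)*0.000000] = 1.316220; exercise = 0.000000; V(1,1) = max -> 1.316220
  V(0,0) = exp(-r*dt) * [p*6.084520 + (1-p)*1.316220] = 3.684782; exercise = 1.740000; V(0,0) = max -> 3.684782


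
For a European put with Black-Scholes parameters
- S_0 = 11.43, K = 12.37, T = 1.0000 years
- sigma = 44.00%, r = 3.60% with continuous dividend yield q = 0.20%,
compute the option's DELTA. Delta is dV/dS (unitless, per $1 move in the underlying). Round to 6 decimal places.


Answer: Delta = -0.452266

Derivation:
d1 = 0.1176529350; d2 = -0.3223470650
phi(d1) = 0.3961906914; exp(-qT) = 0.9980019987; exp(-rT) = 0.9646402935
N(-d1) = 0.4531713301
Delta = -exp(-qT) * N(-d1) = -0.9980019987 * 0.4531713301 = -0.452266


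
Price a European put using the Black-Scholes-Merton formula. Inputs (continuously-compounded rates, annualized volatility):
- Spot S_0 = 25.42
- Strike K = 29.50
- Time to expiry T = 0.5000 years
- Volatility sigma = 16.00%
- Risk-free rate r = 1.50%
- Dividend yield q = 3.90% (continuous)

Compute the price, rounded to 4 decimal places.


d1 = (ln(S/K) + (r - q + 0.5*sigma^2) * T) / (sigma * sqrt(T)) = -1.36519336
d2 = d1 - sigma * sqrt(T) = -1.47833045
exp(-rT) = 0.99252805; exp(-qT) = 0.98068890
P = K * exp(-rT) * N(-d2) - S_0 * exp(-qT) * N(-d1)
N(-d1) = 0.91390386; N(-d2) = 0.93034032
P = 29.5000 * 0.99252805 * 0.93034032 - 25.4200 * 0.98068890 * 0.91390386 = 4.4572

Answer: Price = 4.4572


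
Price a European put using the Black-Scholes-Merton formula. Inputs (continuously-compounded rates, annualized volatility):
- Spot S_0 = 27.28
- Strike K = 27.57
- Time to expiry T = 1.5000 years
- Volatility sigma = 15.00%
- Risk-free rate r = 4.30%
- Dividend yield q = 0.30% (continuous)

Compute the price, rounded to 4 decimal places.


Answer: Price = 1.3544

Derivation:
d1 = (ln(S/K) + (r - q + 0.5*sigma^2) * T) / (sigma * sqrt(T)) = 0.36089480
d2 = d1 - sigma * sqrt(T) = 0.17718307
exp(-rT) = 0.93753611; exp(-qT) = 0.99551011
P = K * exp(-rT) * N(-d2) - S_0 * exp(-qT) * N(-d1)
N(-d1) = 0.35908905; N(-d2) = 0.42968230
P = 27.5700 * 0.93753611 * 0.42968230 - 27.2800 * 0.99551011 * 0.35908905 = 1.3544


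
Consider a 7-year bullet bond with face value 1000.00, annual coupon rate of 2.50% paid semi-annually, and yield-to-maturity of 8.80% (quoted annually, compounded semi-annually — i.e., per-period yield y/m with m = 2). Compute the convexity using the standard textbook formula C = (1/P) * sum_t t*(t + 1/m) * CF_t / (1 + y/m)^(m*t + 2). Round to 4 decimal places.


Coupon per period c = face * coupon_rate / m = 12.500000
Periods per year m = 2; per-period yield y/m = 0.044000
Number of cashflows N = 14
Cashflows (t years, CF_t, discount factor 1/(1+y/m)^(m*t), PV):
  t = 0.5000: CF_t = 12.500000, DF = 0.957854, PV = 11.973180
  t = 1.0000: CF_t = 12.500000, DF = 0.917485, PV = 11.468563
  t = 1.5000: CF_t = 12.500000, DF = 0.878817, PV = 10.985214
  t = 2.0000: CF_t = 12.500000, DF = 0.841779, PV = 10.522236
  t = 2.5000: CF_t = 12.500000, DF = 0.806302, PV = 10.078770
  t = 3.0000: CF_t = 12.500000, DF = 0.772320, PV = 9.653994
  t = 3.5000: CF_t = 12.500000, DF = 0.739770, PV = 9.247121
  t = 4.0000: CF_t = 12.500000, DF = 0.708592, PV = 8.857395
  t = 4.5000: CF_t = 12.500000, DF = 0.678728, PV = 8.484095
  t = 5.0000: CF_t = 12.500000, DF = 0.650122, PV = 8.126528
  t = 5.5000: CF_t = 12.500000, DF = 0.622722, PV = 7.784030
  t = 6.0000: CF_t = 12.500000, DF = 0.596477, PV = 7.455968
  t = 6.5000: CF_t = 12.500000, DF = 0.571339, PV = 7.141732
  t = 7.0000: CF_t = 1012.500000, DF = 0.547259, PV = 554.099873
Price P = sum_t PV_t = 675.878698
Convexity numerator sum_t t*(t + 1/m) * CF_t / (1+y/m)^(m*t + 2):
  t = 0.5000: term = 5.492607
  t = 1.0000: term = 15.783353
  t = 1.5000: term = 30.236309
  t = 2.0000: term = 48.269970
  t = 2.5000: term = 69.353405
  t = 3.0000: term = 93.002650
  t = 3.5000: term = 118.777331
  t = 4.0000: term = 146.277501
  t = 4.5000: term = 175.140686
  t = 5.0000: term = 205.039117
  t = 5.5000: term = 235.677146
  t = 6.0000: term = 266.788828
  t = 6.5000: term = 298.135663
  t = 7.0000: term = 26689.863743
Convexity = (1/P) * sum = 28397.838307 / 675.878698 = 42.016176

Answer: Convexity = 42.0162


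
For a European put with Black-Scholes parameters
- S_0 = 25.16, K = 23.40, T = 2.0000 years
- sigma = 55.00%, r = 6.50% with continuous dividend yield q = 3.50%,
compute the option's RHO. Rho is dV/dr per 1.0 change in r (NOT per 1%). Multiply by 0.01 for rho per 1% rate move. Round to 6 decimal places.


Answer: Rho = -24.101892

Derivation:
d1 = 0.5592821352; d2 = -0.2185353241
phi(d1) = 0.3411828301; exp(-qT) = 0.9323938199; exp(-rT) = 0.8780954309
N(-d2) = 0.5864939806
Rho = -K*T*exp(-rT)*N(-d2) = -23.4000 * 2.0000 * 0.8780954309 * 0.5864939806 = -24.101892


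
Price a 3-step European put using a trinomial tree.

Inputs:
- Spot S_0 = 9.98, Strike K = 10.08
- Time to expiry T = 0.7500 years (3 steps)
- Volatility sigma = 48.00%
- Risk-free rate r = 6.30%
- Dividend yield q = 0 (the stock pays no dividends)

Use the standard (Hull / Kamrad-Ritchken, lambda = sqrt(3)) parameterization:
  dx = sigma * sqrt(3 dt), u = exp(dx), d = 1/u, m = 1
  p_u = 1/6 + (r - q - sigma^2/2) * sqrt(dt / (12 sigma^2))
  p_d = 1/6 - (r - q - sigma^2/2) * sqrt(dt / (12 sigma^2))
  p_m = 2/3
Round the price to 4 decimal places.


Answer: Price = V(0,0) = 1.3049

Derivation:
dt = T/N = 0.250000; dx = sigma*sqrt(3*dt) = 0.415692
u = exp(dx) = 1.515419; d = 1/u = 0.659883
p_u = 0.150970, p_m = 0.666667, p_d = 0.182363
Discount per step: exp(-r*dt) = 0.984373
Stock lattice S(k, j) with j the centered position index:
  k=0: S(0,+0) = 9.9800
  k=1: S(1,-1) = 6.5856; S(1,+0) = 9.9800; S(1,+1) = 15.1239
  k=2: S(2,-2) = 4.3458; S(2,-1) = 6.5856; S(2,+0) = 9.9800; S(2,+1) = 15.1239; S(2,+2) = 22.9190
  k=3: S(3,-3) = 2.8677; S(3,-2) = 4.3458; S(3,-1) = 6.5856; S(3,+0) = 9.9800; S(3,+1) = 15.1239; S(3,+2) = 22.9190; S(3,+3) = 34.7319
Terminal payoffs V(N, j) = max(K - S_T, 0):
  V(3,-3) = 7.212311; V(3,-2) = 5.734248; V(3,-1) = 3.494364; V(3,+0) = 0.100000; V(3,+1) = 0.000000; V(3,+2) = 0.000000; V(3,+3) = 0.000000
Backward induction: V(k, j) = exp(-r*dt) * [p_u * V(k+1, j+1) + p_m * V(k+1, j) + p_d * V(k+1, j-1)]
  V(2,-2) = exp(-r*dt) * [p_u*3.494364 + p_m*5.734248 + p_d*7.212311] = 5.577103
  V(2,-1) = exp(-r*dt) * [p_u*0.100000 + p_m*3.494364 + p_d*5.734248] = 3.337410
  V(2,+0) = exp(-r*dt) * [p_u*0.000000 + p_m*0.100000 + p_d*3.494364] = 0.692911
  V(2,+1) = exp(-r*dt) * [p_u*0.000000 + p_m*0.000000 + p_d*0.100000] = 0.017951
  V(2,+2) = exp(-r*dt) * [p_u*0.000000 + p_m*0.000000 + p_d*0.000000] = 0.000000
  V(1,-1) = exp(-r*dt) * [p_u*0.692911 + p_m*3.337410 + p_d*5.577103] = 3.294312
  V(1,+0) = exp(-r*dt) * [p_u*0.017951 + p_m*0.692911 + p_d*3.337410] = 1.056500
  V(1,+1) = exp(-r*dt) * [p_u*0.000000 + p_m*0.017951 + p_d*0.692911] = 0.136168
  V(0,+0) = exp(-r*dt) * [p_u*0.136168 + p_m*1.056500 + p_d*3.294312] = 1.304937


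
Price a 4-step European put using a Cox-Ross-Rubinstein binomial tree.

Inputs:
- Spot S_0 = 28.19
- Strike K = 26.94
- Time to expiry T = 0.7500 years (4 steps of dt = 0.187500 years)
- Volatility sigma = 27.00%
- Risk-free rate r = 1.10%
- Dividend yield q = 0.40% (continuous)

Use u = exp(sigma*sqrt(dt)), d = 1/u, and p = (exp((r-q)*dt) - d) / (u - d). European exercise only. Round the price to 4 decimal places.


dt = T/N = 0.187500
u = exp(sigma*sqrt(dt)) = 1.124022; d = 1/u = 0.889662
p = (exp((r-q)*dt) - d) / (u - d) = 0.476409
Discount per step: exp(-r*dt) = 0.997940
Stock lattice S(k, i) with i counting down-moves:
  k=0: S(0,0) = 28.1900
  k=1: S(1,0) = 31.6862; S(1,1) = 25.0796
  k=2: S(2,0) = 35.6160; S(2,1) = 28.1900; S(2,2) = 22.3124
  k=3: S(3,0) = 40.0331; S(3,1) = 31.6862; S(3,2) = 25.0796; S(3,3) = 19.8505
  k=4: S(4,0) = 44.9981; S(4,1) = 35.6160; S(4,2) = 28.1900; S(4,3) = 22.3124; S(4,4) = 17.6602
Terminal payoffs V(N, i) = max(K - S_T, 0):
  V(4,0) = 0.000000; V(4,1) = 0.000000; V(4,2) = 0.000000; V(4,3) = 4.627648; V(4,4) = 9.279799
Backward induction: V(k, i) = exp(-r*dt) * [p * V(k+1, i) + (1-p) * V(k+1, i+1)].
  V(3,0) = exp(-r*dt) * [p*0.000000 + (1-p)*0.000000] = 0.000000
  V(3,1) = exp(-r*dt) * [p*0.000000 + (1-p)*0.000000] = 0.000000
  V(3,2) = exp(-r*dt) * [p*0.000000 + (1-p)*4.627648] = 2.418003
  V(3,3) = exp(-r*dt) * [p*4.627648 + (1-p)*9.279799] = 7.048919
  V(2,0) = exp(-r*dt) * [p*0.000000 + (1-p)*0.000000] = 0.000000
  V(2,1) = exp(-r*dt) * [p*0.000000 + (1-p)*2.418003] = 1.263436
  V(2,2) = exp(-r*dt) * [p*2.418003 + (1-p)*7.048919] = 4.832731
  V(1,0) = exp(-r*dt) * [p*0.000000 + (1-p)*1.263436] = 0.660161
  V(1,1) = exp(-r*dt) * [p*1.263436 + (1-p)*4.832731] = 3.125834
  V(0,0) = exp(-r*dt) * [p*0.660161 + (1-p)*3.125834] = 1.947145

Answer: Price = V(0,0) = 1.9471


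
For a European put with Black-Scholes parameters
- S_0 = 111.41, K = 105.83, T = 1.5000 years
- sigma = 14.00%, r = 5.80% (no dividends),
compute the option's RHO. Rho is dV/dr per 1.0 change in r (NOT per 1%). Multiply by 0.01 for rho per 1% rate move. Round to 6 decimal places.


Answer: Rho = -34.247923

Derivation:
d1 = 0.8927985186; d2 = 0.7213342367
phi(d1) = 0.2678084934; exp(-qT) = 1.0000000000; exp(-rT) = 0.9166770956
N(-d2) = 0.2353519487
Rho = -K*T*exp(-rT)*N(-d2) = -105.8300 * 1.5000 * 0.9166770956 * 0.2353519487 = -34.247923


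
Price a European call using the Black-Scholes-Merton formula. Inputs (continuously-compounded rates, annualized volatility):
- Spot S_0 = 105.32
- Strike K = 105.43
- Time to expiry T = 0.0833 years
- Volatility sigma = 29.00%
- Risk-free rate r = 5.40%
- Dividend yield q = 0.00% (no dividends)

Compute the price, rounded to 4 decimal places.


Answer: Price = 3.6942

Derivation:
d1 = (ln(S/K) + (r - q + 0.5*sigma^2) * T) / (sigma * sqrt(T)) = 0.08312011
d2 = d1 - sigma * sqrt(T) = -0.00057893
exp(-rT) = 0.99551190; exp(-qT) = 1.00000000
C = S_0 * exp(-qT) * N(d1) - K * exp(-rT) * N(d2)
N(d1) = 0.53312198; N(d2) = 0.49976904
C = 105.3200 * 1.00000000 * 0.53312198 - 105.4300 * 0.99551190 * 0.49976904 = 3.6942


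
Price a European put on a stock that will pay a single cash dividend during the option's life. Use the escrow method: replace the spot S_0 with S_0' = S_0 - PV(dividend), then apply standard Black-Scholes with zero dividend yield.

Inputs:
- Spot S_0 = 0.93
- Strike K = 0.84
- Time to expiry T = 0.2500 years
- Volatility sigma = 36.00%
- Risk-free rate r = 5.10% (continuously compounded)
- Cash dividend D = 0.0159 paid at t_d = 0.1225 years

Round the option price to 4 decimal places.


PV(D) = D * exp(-r * t_d) = 0.0159 * 0.99377198 = 0.01580097
S_0' = S_0 - PV(D) = 0.9300 - 0.01580097 = 0.91419903
d1 = (ln(S_0'/K) + (r + sigma^2/2)*T) / (sigma*sqrt(T)) = 0.63109116
d2 = d1 - sigma*sqrt(T) = 0.45109116
exp(-rT) = 0.98733094
N(-d1) = 0.26399046; N(-d2) = 0.32596193
P = K * exp(-rT) * N(-d2) - S_0' * N(-d1) = 0.8400 * 0.98733094 * 0.32596193 - 0.91419903 * 0.26399046 = 0.0290

Answer: Price = 0.0290


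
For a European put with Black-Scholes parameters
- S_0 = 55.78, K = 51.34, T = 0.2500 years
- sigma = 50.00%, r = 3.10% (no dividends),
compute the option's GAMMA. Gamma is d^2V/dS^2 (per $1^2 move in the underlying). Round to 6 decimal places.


d1 = 0.4877808270; d2 = 0.2377808270
phi(d1) = 0.3541964413; exp(-qT) = 1.0000000000; exp(-rT) = 0.9922799538
Gamma = exp(-qT) * phi(d1) / (S * sigma * sqrt(T)) = 1.0000000000 * 0.3541964413 / (55.7800 * 0.5000 * 0.5000000000) = 0.025400

Answer: Gamma = 0.025400


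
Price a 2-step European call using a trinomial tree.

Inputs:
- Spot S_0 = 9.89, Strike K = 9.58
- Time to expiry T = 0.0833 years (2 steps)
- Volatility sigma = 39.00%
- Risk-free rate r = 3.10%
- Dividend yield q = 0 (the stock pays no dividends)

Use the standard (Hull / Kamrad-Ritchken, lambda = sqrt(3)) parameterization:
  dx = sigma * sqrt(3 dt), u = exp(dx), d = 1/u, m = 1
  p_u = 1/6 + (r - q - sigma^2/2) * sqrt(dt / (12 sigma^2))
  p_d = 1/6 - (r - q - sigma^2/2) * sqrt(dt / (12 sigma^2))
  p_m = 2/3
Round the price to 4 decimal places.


Answer: Price = V(0,0) = 0.6192

Derivation:
dt = T/N = 0.041650; dx = sigma*sqrt(3*dt) = 0.137858
u = exp(dx) = 1.147813; d = 1/u = 0.871222
p_u = 0.159861, p_m = 0.666667, p_d = 0.173472
Discount per step: exp(-r*dt) = 0.998710
Stock lattice S(k, j) with j the centered position index:
  k=0: S(0,+0) = 9.8900
  k=1: S(1,-1) = 8.6164; S(1,+0) = 9.8900; S(1,+1) = 11.3519
  k=2: S(2,-2) = 7.5068; S(2,-1) = 8.6164; S(2,+0) = 9.8900; S(2,+1) = 11.3519; S(2,+2) = 13.0298
Terminal payoffs V(N, j) = max(S_T - K, 0):
  V(2,-2) = 0.000000; V(2,-1) = 0.000000; V(2,+0) = 0.310000; V(2,+1) = 1.771869; V(2,+2) = 3.449821
Backward induction: V(k, j) = exp(-r*dt) * [p_u * V(k+1, j+1) + p_m * V(k+1, j) + p_d * V(k+1, j-1)]
  V(1,-1) = exp(-r*dt) * [p_u*0.310000 + p_m*0.000000 + p_d*0.000000] = 0.049493
  V(1,+0) = exp(-r*dt) * [p_u*1.771869 + p_m*0.310000 + p_d*0.000000] = 0.489288
  V(1,+1) = exp(-r*dt) * [p_u*3.449821 + p_m*1.771869 + p_d*0.310000] = 1.784210
  V(0,+0) = exp(-r*dt) * [p_u*1.784210 + p_m*0.489288 + p_d*0.049493] = 0.619204
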